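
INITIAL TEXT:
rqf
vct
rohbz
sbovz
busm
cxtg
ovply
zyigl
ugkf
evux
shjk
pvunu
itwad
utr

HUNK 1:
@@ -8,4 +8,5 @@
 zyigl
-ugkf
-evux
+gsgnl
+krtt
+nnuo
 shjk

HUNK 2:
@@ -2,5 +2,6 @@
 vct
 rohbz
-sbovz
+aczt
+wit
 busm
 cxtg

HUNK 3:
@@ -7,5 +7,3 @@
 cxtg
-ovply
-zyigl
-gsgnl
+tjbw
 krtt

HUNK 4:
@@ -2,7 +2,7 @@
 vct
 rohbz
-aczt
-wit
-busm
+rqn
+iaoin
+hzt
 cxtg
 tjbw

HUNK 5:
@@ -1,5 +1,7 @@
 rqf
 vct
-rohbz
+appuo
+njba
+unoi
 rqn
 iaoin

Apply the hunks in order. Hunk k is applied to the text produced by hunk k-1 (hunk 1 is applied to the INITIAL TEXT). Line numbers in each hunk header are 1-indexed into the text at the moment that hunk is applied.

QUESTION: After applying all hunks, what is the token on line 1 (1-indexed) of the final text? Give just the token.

Hunk 1: at line 8 remove [ugkf,evux] add [gsgnl,krtt,nnuo] -> 15 lines: rqf vct rohbz sbovz busm cxtg ovply zyigl gsgnl krtt nnuo shjk pvunu itwad utr
Hunk 2: at line 2 remove [sbovz] add [aczt,wit] -> 16 lines: rqf vct rohbz aczt wit busm cxtg ovply zyigl gsgnl krtt nnuo shjk pvunu itwad utr
Hunk 3: at line 7 remove [ovply,zyigl,gsgnl] add [tjbw] -> 14 lines: rqf vct rohbz aczt wit busm cxtg tjbw krtt nnuo shjk pvunu itwad utr
Hunk 4: at line 2 remove [aczt,wit,busm] add [rqn,iaoin,hzt] -> 14 lines: rqf vct rohbz rqn iaoin hzt cxtg tjbw krtt nnuo shjk pvunu itwad utr
Hunk 5: at line 1 remove [rohbz] add [appuo,njba,unoi] -> 16 lines: rqf vct appuo njba unoi rqn iaoin hzt cxtg tjbw krtt nnuo shjk pvunu itwad utr
Final line 1: rqf

Answer: rqf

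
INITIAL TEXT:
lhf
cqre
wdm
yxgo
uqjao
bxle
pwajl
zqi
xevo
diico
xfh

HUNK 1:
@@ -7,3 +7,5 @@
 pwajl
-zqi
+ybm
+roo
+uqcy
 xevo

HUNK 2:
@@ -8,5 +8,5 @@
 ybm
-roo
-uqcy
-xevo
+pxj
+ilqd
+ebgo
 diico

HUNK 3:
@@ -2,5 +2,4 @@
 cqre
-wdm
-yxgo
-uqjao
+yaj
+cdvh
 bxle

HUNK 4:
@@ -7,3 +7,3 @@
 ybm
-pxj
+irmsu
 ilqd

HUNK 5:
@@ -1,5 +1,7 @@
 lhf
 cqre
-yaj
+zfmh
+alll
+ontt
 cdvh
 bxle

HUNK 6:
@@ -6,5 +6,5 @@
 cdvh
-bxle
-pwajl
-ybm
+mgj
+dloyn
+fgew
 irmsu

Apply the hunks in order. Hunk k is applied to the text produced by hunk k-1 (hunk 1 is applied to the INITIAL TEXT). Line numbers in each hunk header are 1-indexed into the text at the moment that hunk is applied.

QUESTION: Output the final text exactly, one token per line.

Answer: lhf
cqre
zfmh
alll
ontt
cdvh
mgj
dloyn
fgew
irmsu
ilqd
ebgo
diico
xfh

Derivation:
Hunk 1: at line 7 remove [zqi] add [ybm,roo,uqcy] -> 13 lines: lhf cqre wdm yxgo uqjao bxle pwajl ybm roo uqcy xevo diico xfh
Hunk 2: at line 8 remove [roo,uqcy,xevo] add [pxj,ilqd,ebgo] -> 13 lines: lhf cqre wdm yxgo uqjao bxle pwajl ybm pxj ilqd ebgo diico xfh
Hunk 3: at line 2 remove [wdm,yxgo,uqjao] add [yaj,cdvh] -> 12 lines: lhf cqre yaj cdvh bxle pwajl ybm pxj ilqd ebgo diico xfh
Hunk 4: at line 7 remove [pxj] add [irmsu] -> 12 lines: lhf cqre yaj cdvh bxle pwajl ybm irmsu ilqd ebgo diico xfh
Hunk 5: at line 1 remove [yaj] add [zfmh,alll,ontt] -> 14 lines: lhf cqre zfmh alll ontt cdvh bxle pwajl ybm irmsu ilqd ebgo diico xfh
Hunk 6: at line 6 remove [bxle,pwajl,ybm] add [mgj,dloyn,fgew] -> 14 lines: lhf cqre zfmh alll ontt cdvh mgj dloyn fgew irmsu ilqd ebgo diico xfh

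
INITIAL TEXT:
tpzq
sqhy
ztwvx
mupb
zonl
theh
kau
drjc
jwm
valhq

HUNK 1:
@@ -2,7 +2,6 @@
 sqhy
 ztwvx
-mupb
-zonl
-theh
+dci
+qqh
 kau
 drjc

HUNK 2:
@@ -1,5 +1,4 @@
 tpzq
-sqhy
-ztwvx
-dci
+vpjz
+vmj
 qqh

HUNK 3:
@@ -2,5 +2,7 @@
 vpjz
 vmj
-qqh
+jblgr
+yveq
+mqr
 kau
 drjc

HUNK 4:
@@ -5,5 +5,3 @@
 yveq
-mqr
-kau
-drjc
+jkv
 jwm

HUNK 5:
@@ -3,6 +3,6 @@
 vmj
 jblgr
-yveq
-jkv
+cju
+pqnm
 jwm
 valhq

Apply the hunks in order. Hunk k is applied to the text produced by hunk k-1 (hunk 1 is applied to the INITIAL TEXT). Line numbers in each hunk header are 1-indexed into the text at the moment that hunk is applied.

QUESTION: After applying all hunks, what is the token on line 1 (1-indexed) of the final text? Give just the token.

Hunk 1: at line 2 remove [mupb,zonl,theh] add [dci,qqh] -> 9 lines: tpzq sqhy ztwvx dci qqh kau drjc jwm valhq
Hunk 2: at line 1 remove [sqhy,ztwvx,dci] add [vpjz,vmj] -> 8 lines: tpzq vpjz vmj qqh kau drjc jwm valhq
Hunk 3: at line 2 remove [qqh] add [jblgr,yveq,mqr] -> 10 lines: tpzq vpjz vmj jblgr yveq mqr kau drjc jwm valhq
Hunk 4: at line 5 remove [mqr,kau,drjc] add [jkv] -> 8 lines: tpzq vpjz vmj jblgr yveq jkv jwm valhq
Hunk 5: at line 3 remove [yveq,jkv] add [cju,pqnm] -> 8 lines: tpzq vpjz vmj jblgr cju pqnm jwm valhq
Final line 1: tpzq

Answer: tpzq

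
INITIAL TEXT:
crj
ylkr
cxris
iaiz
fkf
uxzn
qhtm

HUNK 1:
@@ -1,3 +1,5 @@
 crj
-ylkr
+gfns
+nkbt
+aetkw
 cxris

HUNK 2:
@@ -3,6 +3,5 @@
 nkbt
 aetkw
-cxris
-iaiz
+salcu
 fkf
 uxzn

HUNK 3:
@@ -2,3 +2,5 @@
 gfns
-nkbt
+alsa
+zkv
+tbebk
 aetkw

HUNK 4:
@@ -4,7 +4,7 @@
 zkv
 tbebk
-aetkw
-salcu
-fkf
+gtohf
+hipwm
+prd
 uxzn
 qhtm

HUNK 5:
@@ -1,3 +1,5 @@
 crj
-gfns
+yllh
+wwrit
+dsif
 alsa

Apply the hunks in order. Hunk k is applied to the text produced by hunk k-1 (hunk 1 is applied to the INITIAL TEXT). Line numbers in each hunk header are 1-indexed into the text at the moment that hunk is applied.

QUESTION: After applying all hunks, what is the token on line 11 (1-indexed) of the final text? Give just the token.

Hunk 1: at line 1 remove [ylkr] add [gfns,nkbt,aetkw] -> 9 lines: crj gfns nkbt aetkw cxris iaiz fkf uxzn qhtm
Hunk 2: at line 3 remove [cxris,iaiz] add [salcu] -> 8 lines: crj gfns nkbt aetkw salcu fkf uxzn qhtm
Hunk 3: at line 2 remove [nkbt] add [alsa,zkv,tbebk] -> 10 lines: crj gfns alsa zkv tbebk aetkw salcu fkf uxzn qhtm
Hunk 4: at line 4 remove [aetkw,salcu,fkf] add [gtohf,hipwm,prd] -> 10 lines: crj gfns alsa zkv tbebk gtohf hipwm prd uxzn qhtm
Hunk 5: at line 1 remove [gfns] add [yllh,wwrit,dsif] -> 12 lines: crj yllh wwrit dsif alsa zkv tbebk gtohf hipwm prd uxzn qhtm
Final line 11: uxzn

Answer: uxzn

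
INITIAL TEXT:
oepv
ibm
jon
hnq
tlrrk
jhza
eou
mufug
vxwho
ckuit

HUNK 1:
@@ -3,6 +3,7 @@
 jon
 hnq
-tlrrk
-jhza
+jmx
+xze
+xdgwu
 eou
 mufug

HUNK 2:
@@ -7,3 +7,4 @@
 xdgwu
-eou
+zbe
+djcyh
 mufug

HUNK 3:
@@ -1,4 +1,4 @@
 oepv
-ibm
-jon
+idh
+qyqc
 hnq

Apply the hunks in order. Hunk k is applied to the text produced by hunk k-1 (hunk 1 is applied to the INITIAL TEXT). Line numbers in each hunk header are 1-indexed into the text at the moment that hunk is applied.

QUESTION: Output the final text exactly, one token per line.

Answer: oepv
idh
qyqc
hnq
jmx
xze
xdgwu
zbe
djcyh
mufug
vxwho
ckuit

Derivation:
Hunk 1: at line 3 remove [tlrrk,jhza] add [jmx,xze,xdgwu] -> 11 lines: oepv ibm jon hnq jmx xze xdgwu eou mufug vxwho ckuit
Hunk 2: at line 7 remove [eou] add [zbe,djcyh] -> 12 lines: oepv ibm jon hnq jmx xze xdgwu zbe djcyh mufug vxwho ckuit
Hunk 3: at line 1 remove [ibm,jon] add [idh,qyqc] -> 12 lines: oepv idh qyqc hnq jmx xze xdgwu zbe djcyh mufug vxwho ckuit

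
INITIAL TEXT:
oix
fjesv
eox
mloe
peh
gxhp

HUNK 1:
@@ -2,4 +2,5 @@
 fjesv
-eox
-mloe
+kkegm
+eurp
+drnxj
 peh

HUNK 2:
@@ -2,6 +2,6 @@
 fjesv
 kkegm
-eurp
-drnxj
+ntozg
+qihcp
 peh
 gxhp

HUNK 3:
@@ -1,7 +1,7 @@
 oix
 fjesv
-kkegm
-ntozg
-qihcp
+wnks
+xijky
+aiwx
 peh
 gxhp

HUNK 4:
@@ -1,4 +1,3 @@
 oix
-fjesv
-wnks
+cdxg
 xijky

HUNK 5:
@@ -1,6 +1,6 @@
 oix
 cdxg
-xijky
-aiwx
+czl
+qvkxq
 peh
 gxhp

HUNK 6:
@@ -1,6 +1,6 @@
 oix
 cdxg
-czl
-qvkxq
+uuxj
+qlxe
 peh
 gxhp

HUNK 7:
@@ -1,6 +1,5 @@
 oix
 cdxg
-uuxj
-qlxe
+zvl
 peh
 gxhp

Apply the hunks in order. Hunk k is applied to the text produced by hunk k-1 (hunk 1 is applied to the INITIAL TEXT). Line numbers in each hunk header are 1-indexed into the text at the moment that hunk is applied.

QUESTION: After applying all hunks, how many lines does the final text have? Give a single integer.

Hunk 1: at line 2 remove [eox,mloe] add [kkegm,eurp,drnxj] -> 7 lines: oix fjesv kkegm eurp drnxj peh gxhp
Hunk 2: at line 2 remove [eurp,drnxj] add [ntozg,qihcp] -> 7 lines: oix fjesv kkegm ntozg qihcp peh gxhp
Hunk 3: at line 1 remove [kkegm,ntozg,qihcp] add [wnks,xijky,aiwx] -> 7 lines: oix fjesv wnks xijky aiwx peh gxhp
Hunk 4: at line 1 remove [fjesv,wnks] add [cdxg] -> 6 lines: oix cdxg xijky aiwx peh gxhp
Hunk 5: at line 1 remove [xijky,aiwx] add [czl,qvkxq] -> 6 lines: oix cdxg czl qvkxq peh gxhp
Hunk 6: at line 1 remove [czl,qvkxq] add [uuxj,qlxe] -> 6 lines: oix cdxg uuxj qlxe peh gxhp
Hunk 7: at line 1 remove [uuxj,qlxe] add [zvl] -> 5 lines: oix cdxg zvl peh gxhp
Final line count: 5

Answer: 5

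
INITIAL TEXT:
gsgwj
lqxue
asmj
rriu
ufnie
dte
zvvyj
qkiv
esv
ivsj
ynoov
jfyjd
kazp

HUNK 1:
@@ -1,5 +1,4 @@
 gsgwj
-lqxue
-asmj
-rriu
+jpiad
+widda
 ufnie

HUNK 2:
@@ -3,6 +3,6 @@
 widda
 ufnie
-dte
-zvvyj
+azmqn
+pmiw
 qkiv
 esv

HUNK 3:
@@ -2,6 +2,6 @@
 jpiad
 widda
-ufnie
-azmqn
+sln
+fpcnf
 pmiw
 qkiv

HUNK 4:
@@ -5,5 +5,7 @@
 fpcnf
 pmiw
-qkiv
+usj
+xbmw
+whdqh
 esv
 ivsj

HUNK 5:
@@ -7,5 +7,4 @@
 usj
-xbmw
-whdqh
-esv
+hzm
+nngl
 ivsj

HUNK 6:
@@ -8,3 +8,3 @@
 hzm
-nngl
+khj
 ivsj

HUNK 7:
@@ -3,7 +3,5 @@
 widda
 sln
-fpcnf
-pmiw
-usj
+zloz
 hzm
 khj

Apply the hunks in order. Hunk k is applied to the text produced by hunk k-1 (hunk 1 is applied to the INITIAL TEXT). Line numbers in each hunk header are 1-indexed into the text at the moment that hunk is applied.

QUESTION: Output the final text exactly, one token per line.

Hunk 1: at line 1 remove [lqxue,asmj,rriu] add [jpiad,widda] -> 12 lines: gsgwj jpiad widda ufnie dte zvvyj qkiv esv ivsj ynoov jfyjd kazp
Hunk 2: at line 3 remove [dte,zvvyj] add [azmqn,pmiw] -> 12 lines: gsgwj jpiad widda ufnie azmqn pmiw qkiv esv ivsj ynoov jfyjd kazp
Hunk 3: at line 2 remove [ufnie,azmqn] add [sln,fpcnf] -> 12 lines: gsgwj jpiad widda sln fpcnf pmiw qkiv esv ivsj ynoov jfyjd kazp
Hunk 4: at line 5 remove [qkiv] add [usj,xbmw,whdqh] -> 14 lines: gsgwj jpiad widda sln fpcnf pmiw usj xbmw whdqh esv ivsj ynoov jfyjd kazp
Hunk 5: at line 7 remove [xbmw,whdqh,esv] add [hzm,nngl] -> 13 lines: gsgwj jpiad widda sln fpcnf pmiw usj hzm nngl ivsj ynoov jfyjd kazp
Hunk 6: at line 8 remove [nngl] add [khj] -> 13 lines: gsgwj jpiad widda sln fpcnf pmiw usj hzm khj ivsj ynoov jfyjd kazp
Hunk 7: at line 3 remove [fpcnf,pmiw,usj] add [zloz] -> 11 lines: gsgwj jpiad widda sln zloz hzm khj ivsj ynoov jfyjd kazp

Answer: gsgwj
jpiad
widda
sln
zloz
hzm
khj
ivsj
ynoov
jfyjd
kazp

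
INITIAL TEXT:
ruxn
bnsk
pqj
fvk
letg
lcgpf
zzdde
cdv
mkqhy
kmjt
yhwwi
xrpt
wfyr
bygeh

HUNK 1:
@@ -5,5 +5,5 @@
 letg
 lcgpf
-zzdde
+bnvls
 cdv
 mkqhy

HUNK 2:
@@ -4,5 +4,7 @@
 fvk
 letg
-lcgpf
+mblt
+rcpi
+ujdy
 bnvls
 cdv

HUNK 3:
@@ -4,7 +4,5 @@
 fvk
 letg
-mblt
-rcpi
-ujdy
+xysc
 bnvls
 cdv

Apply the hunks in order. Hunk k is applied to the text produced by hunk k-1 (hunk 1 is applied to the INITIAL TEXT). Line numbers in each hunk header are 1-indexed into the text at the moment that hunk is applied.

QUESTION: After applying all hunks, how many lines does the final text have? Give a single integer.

Hunk 1: at line 5 remove [zzdde] add [bnvls] -> 14 lines: ruxn bnsk pqj fvk letg lcgpf bnvls cdv mkqhy kmjt yhwwi xrpt wfyr bygeh
Hunk 2: at line 4 remove [lcgpf] add [mblt,rcpi,ujdy] -> 16 lines: ruxn bnsk pqj fvk letg mblt rcpi ujdy bnvls cdv mkqhy kmjt yhwwi xrpt wfyr bygeh
Hunk 3: at line 4 remove [mblt,rcpi,ujdy] add [xysc] -> 14 lines: ruxn bnsk pqj fvk letg xysc bnvls cdv mkqhy kmjt yhwwi xrpt wfyr bygeh
Final line count: 14

Answer: 14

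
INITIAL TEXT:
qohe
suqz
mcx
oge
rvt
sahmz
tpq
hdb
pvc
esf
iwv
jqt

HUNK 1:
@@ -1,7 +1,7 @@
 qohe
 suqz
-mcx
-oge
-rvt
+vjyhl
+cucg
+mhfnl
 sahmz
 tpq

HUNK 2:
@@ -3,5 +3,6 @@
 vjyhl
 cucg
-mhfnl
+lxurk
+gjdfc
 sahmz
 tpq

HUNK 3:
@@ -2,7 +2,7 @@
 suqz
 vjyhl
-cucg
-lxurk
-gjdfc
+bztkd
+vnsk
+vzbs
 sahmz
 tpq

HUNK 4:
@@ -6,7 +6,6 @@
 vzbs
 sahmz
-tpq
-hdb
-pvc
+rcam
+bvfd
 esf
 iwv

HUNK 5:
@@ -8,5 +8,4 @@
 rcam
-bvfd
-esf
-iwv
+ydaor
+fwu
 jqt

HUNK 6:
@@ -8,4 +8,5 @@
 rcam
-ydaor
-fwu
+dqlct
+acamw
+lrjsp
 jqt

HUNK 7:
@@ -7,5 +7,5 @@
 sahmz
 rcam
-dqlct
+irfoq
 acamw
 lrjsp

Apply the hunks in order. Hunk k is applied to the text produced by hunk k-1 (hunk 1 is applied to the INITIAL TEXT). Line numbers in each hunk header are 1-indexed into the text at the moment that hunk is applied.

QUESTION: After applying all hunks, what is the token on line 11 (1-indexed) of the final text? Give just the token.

Hunk 1: at line 1 remove [mcx,oge,rvt] add [vjyhl,cucg,mhfnl] -> 12 lines: qohe suqz vjyhl cucg mhfnl sahmz tpq hdb pvc esf iwv jqt
Hunk 2: at line 3 remove [mhfnl] add [lxurk,gjdfc] -> 13 lines: qohe suqz vjyhl cucg lxurk gjdfc sahmz tpq hdb pvc esf iwv jqt
Hunk 3: at line 2 remove [cucg,lxurk,gjdfc] add [bztkd,vnsk,vzbs] -> 13 lines: qohe suqz vjyhl bztkd vnsk vzbs sahmz tpq hdb pvc esf iwv jqt
Hunk 4: at line 6 remove [tpq,hdb,pvc] add [rcam,bvfd] -> 12 lines: qohe suqz vjyhl bztkd vnsk vzbs sahmz rcam bvfd esf iwv jqt
Hunk 5: at line 8 remove [bvfd,esf,iwv] add [ydaor,fwu] -> 11 lines: qohe suqz vjyhl bztkd vnsk vzbs sahmz rcam ydaor fwu jqt
Hunk 6: at line 8 remove [ydaor,fwu] add [dqlct,acamw,lrjsp] -> 12 lines: qohe suqz vjyhl bztkd vnsk vzbs sahmz rcam dqlct acamw lrjsp jqt
Hunk 7: at line 7 remove [dqlct] add [irfoq] -> 12 lines: qohe suqz vjyhl bztkd vnsk vzbs sahmz rcam irfoq acamw lrjsp jqt
Final line 11: lrjsp

Answer: lrjsp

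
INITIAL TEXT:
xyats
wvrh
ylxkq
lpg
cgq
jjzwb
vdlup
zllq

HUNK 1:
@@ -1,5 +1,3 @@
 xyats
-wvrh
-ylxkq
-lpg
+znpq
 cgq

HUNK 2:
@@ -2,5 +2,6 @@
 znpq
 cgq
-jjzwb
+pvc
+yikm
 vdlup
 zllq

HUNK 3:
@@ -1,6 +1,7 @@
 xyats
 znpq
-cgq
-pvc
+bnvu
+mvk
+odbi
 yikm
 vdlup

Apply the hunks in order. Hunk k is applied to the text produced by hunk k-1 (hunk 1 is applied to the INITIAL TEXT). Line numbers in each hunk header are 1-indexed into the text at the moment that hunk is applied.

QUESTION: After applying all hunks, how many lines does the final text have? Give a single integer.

Hunk 1: at line 1 remove [wvrh,ylxkq,lpg] add [znpq] -> 6 lines: xyats znpq cgq jjzwb vdlup zllq
Hunk 2: at line 2 remove [jjzwb] add [pvc,yikm] -> 7 lines: xyats znpq cgq pvc yikm vdlup zllq
Hunk 3: at line 1 remove [cgq,pvc] add [bnvu,mvk,odbi] -> 8 lines: xyats znpq bnvu mvk odbi yikm vdlup zllq
Final line count: 8

Answer: 8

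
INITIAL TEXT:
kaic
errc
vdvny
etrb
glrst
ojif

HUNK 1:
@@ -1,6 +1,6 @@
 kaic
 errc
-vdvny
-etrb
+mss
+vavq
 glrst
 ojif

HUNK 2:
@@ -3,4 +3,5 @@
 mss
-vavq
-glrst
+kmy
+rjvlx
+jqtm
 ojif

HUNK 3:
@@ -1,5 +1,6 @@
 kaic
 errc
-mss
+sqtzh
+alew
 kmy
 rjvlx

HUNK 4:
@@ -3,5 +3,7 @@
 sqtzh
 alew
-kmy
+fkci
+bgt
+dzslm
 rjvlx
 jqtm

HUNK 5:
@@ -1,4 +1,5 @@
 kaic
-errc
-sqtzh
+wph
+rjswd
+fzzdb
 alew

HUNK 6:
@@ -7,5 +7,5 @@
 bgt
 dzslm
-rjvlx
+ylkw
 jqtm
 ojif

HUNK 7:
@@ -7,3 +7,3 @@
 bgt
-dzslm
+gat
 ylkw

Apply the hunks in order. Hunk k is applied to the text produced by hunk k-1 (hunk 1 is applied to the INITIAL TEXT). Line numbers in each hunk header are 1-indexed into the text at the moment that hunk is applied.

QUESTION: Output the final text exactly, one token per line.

Hunk 1: at line 1 remove [vdvny,etrb] add [mss,vavq] -> 6 lines: kaic errc mss vavq glrst ojif
Hunk 2: at line 3 remove [vavq,glrst] add [kmy,rjvlx,jqtm] -> 7 lines: kaic errc mss kmy rjvlx jqtm ojif
Hunk 3: at line 1 remove [mss] add [sqtzh,alew] -> 8 lines: kaic errc sqtzh alew kmy rjvlx jqtm ojif
Hunk 4: at line 3 remove [kmy] add [fkci,bgt,dzslm] -> 10 lines: kaic errc sqtzh alew fkci bgt dzslm rjvlx jqtm ojif
Hunk 5: at line 1 remove [errc,sqtzh] add [wph,rjswd,fzzdb] -> 11 lines: kaic wph rjswd fzzdb alew fkci bgt dzslm rjvlx jqtm ojif
Hunk 6: at line 7 remove [rjvlx] add [ylkw] -> 11 lines: kaic wph rjswd fzzdb alew fkci bgt dzslm ylkw jqtm ojif
Hunk 7: at line 7 remove [dzslm] add [gat] -> 11 lines: kaic wph rjswd fzzdb alew fkci bgt gat ylkw jqtm ojif

Answer: kaic
wph
rjswd
fzzdb
alew
fkci
bgt
gat
ylkw
jqtm
ojif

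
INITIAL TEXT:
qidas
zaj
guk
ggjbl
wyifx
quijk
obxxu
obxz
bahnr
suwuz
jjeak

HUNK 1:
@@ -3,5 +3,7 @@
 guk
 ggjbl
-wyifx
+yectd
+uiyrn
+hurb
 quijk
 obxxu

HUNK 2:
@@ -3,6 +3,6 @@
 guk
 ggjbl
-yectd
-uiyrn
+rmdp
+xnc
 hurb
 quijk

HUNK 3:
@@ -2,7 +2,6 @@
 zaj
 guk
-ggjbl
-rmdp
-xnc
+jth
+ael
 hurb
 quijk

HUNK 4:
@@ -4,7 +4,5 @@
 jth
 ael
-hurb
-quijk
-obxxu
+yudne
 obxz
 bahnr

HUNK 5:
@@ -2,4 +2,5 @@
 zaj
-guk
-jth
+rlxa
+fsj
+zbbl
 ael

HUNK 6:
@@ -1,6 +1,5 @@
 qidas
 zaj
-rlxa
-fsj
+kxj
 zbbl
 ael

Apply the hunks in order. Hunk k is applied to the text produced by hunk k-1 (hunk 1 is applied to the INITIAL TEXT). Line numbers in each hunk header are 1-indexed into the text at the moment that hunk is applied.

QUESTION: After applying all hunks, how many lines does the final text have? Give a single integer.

Answer: 10

Derivation:
Hunk 1: at line 3 remove [wyifx] add [yectd,uiyrn,hurb] -> 13 lines: qidas zaj guk ggjbl yectd uiyrn hurb quijk obxxu obxz bahnr suwuz jjeak
Hunk 2: at line 3 remove [yectd,uiyrn] add [rmdp,xnc] -> 13 lines: qidas zaj guk ggjbl rmdp xnc hurb quijk obxxu obxz bahnr suwuz jjeak
Hunk 3: at line 2 remove [ggjbl,rmdp,xnc] add [jth,ael] -> 12 lines: qidas zaj guk jth ael hurb quijk obxxu obxz bahnr suwuz jjeak
Hunk 4: at line 4 remove [hurb,quijk,obxxu] add [yudne] -> 10 lines: qidas zaj guk jth ael yudne obxz bahnr suwuz jjeak
Hunk 5: at line 2 remove [guk,jth] add [rlxa,fsj,zbbl] -> 11 lines: qidas zaj rlxa fsj zbbl ael yudne obxz bahnr suwuz jjeak
Hunk 6: at line 1 remove [rlxa,fsj] add [kxj] -> 10 lines: qidas zaj kxj zbbl ael yudne obxz bahnr suwuz jjeak
Final line count: 10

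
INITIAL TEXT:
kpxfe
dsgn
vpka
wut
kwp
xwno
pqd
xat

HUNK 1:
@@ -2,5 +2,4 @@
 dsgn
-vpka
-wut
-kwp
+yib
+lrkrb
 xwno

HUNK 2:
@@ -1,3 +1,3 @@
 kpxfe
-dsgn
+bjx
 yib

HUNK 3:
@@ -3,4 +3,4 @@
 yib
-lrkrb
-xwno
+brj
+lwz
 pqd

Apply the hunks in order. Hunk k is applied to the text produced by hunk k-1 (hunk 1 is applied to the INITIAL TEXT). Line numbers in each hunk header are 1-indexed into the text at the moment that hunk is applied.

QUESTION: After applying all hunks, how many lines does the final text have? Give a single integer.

Answer: 7

Derivation:
Hunk 1: at line 2 remove [vpka,wut,kwp] add [yib,lrkrb] -> 7 lines: kpxfe dsgn yib lrkrb xwno pqd xat
Hunk 2: at line 1 remove [dsgn] add [bjx] -> 7 lines: kpxfe bjx yib lrkrb xwno pqd xat
Hunk 3: at line 3 remove [lrkrb,xwno] add [brj,lwz] -> 7 lines: kpxfe bjx yib brj lwz pqd xat
Final line count: 7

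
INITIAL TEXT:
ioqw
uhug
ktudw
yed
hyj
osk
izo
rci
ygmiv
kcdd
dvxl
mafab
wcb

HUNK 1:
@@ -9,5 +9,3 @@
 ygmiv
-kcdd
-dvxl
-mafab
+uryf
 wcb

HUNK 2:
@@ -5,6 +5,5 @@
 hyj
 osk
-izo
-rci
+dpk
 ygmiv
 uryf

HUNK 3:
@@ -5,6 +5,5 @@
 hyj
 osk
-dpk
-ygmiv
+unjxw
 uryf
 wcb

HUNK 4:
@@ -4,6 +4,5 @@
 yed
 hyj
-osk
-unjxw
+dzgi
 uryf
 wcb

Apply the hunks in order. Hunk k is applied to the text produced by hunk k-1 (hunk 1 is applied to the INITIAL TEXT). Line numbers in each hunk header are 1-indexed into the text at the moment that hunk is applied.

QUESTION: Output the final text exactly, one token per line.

Hunk 1: at line 9 remove [kcdd,dvxl,mafab] add [uryf] -> 11 lines: ioqw uhug ktudw yed hyj osk izo rci ygmiv uryf wcb
Hunk 2: at line 5 remove [izo,rci] add [dpk] -> 10 lines: ioqw uhug ktudw yed hyj osk dpk ygmiv uryf wcb
Hunk 3: at line 5 remove [dpk,ygmiv] add [unjxw] -> 9 lines: ioqw uhug ktudw yed hyj osk unjxw uryf wcb
Hunk 4: at line 4 remove [osk,unjxw] add [dzgi] -> 8 lines: ioqw uhug ktudw yed hyj dzgi uryf wcb

Answer: ioqw
uhug
ktudw
yed
hyj
dzgi
uryf
wcb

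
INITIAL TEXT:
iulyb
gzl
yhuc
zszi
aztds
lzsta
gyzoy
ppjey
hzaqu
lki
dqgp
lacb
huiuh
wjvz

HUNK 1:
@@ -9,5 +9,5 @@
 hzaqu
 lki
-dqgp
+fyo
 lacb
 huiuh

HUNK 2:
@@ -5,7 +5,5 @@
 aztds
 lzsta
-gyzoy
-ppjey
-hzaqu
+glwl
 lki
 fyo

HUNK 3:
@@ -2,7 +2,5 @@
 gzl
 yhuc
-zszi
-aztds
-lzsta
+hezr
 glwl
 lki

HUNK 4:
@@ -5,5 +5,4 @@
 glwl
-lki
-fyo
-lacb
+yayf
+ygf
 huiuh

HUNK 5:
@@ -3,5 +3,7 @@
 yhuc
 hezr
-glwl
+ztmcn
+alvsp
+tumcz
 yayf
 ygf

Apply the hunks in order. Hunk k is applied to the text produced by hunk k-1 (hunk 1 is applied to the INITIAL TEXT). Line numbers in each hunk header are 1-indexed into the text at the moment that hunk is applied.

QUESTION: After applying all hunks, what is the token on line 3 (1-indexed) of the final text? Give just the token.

Hunk 1: at line 9 remove [dqgp] add [fyo] -> 14 lines: iulyb gzl yhuc zszi aztds lzsta gyzoy ppjey hzaqu lki fyo lacb huiuh wjvz
Hunk 2: at line 5 remove [gyzoy,ppjey,hzaqu] add [glwl] -> 12 lines: iulyb gzl yhuc zszi aztds lzsta glwl lki fyo lacb huiuh wjvz
Hunk 3: at line 2 remove [zszi,aztds,lzsta] add [hezr] -> 10 lines: iulyb gzl yhuc hezr glwl lki fyo lacb huiuh wjvz
Hunk 4: at line 5 remove [lki,fyo,lacb] add [yayf,ygf] -> 9 lines: iulyb gzl yhuc hezr glwl yayf ygf huiuh wjvz
Hunk 5: at line 3 remove [glwl] add [ztmcn,alvsp,tumcz] -> 11 lines: iulyb gzl yhuc hezr ztmcn alvsp tumcz yayf ygf huiuh wjvz
Final line 3: yhuc

Answer: yhuc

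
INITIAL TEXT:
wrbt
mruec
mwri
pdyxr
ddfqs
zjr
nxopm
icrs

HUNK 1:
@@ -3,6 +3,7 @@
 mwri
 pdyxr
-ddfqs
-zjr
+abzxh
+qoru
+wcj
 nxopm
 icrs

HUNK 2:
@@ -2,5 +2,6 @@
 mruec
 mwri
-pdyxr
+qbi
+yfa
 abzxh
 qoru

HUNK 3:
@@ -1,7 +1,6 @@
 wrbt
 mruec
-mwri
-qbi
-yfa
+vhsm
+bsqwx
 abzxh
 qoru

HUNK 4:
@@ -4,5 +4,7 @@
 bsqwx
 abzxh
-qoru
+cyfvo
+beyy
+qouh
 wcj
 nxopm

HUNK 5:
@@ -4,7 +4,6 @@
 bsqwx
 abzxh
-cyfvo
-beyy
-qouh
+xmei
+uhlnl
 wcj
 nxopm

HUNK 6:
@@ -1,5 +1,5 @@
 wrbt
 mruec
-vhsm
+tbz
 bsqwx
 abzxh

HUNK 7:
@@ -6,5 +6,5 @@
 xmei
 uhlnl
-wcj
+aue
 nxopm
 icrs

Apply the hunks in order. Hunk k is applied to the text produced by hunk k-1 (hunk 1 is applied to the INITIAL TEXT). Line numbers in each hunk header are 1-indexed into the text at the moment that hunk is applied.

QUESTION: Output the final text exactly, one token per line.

Answer: wrbt
mruec
tbz
bsqwx
abzxh
xmei
uhlnl
aue
nxopm
icrs

Derivation:
Hunk 1: at line 3 remove [ddfqs,zjr] add [abzxh,qoru,wcj] -> 9 lines: wrbt mruec mwri pdyxr abzxh qoru wcj nxopm icrs
Hunk 2: at line 2 remove [pdyxr] add [qbi,yfa] -> 10 lines: wrbt mruec mwri qbi yfa abzxh qoru wcj nxopm icrs
Hunk 3: at line 1 remove [mwri,qbi,yfa] add [vhsm,bsqwx] -> 9 lines: wrbt mruec vhsm bsqwx abzxh qoru wcj nxopm icrs
Hunk 4: at line 4 remove [qoru] add [cyfvo,beyy,qouh] -> 11 lines: wrbt mruec vhsm bsqwx abzxh cyfvo beyy qouh wcj nxopm icrs
Hunk 5: at line 4 remove [cyfvo,beyy,qouh] add [xmei,uhlnl] -> 10 lines: wrbt mruec vhsm bsqwx abzxh xmei uhlnl wcj nxopm icrs
Hunk 6: at line 1 remove [vhsm] add [tbz] -> 10 lines: wrbt mruec tbz bsqwx abzxh xmei uhlnl wcj nxopm icrs
Hunk 7: at line 6 remove [wcj] add [aue] -> 10 lines: wrbt mruec tbz bsqwx abzxh xmei uhlnl aue nxopm icrs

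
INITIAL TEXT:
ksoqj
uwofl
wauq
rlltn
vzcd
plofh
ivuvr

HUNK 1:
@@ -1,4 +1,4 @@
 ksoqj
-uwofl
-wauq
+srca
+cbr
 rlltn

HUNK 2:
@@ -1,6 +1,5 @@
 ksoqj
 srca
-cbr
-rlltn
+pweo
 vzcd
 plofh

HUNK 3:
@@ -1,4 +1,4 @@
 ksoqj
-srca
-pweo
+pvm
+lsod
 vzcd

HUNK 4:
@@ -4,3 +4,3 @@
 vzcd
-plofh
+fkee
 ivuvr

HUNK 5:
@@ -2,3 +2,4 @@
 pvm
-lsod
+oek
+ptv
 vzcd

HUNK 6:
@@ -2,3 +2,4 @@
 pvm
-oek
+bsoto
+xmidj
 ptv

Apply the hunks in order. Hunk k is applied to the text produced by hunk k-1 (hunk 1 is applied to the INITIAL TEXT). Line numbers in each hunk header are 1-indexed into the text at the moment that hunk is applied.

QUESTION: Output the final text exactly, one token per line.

Answer: ksoqj
pvm
bsoto
xmidj
ptv
vzcd
fkee
ivuvr

Derivation:
Hunk 1: at line 1 remove [uwofl,wauq] add [srca,cbr] -> 7 lines: ksoqj srca cbr rlltn vzcd plofh ivuvr
Hunk 2: at line 1 remove [cbr,rlltn] add [pweo] -> 6 lines: ksoqj srca pweo vzcd plofh ivuvr
Hunk 3: at line 1 remove [srca,pweo] add [pvm,lsod] -> 6 lines: ksoqj pvm lsod vzcd plofh ivuvr
Hunk 4: at line 4 remove [plofh] add [fkee] -> 6 lines: ksoqj pvm lsod vzcd fkee ivuvr
Hunk 5: at line 2 remove [lsod] add [oek,ptv] -> 7 lines: ksoqj pvm oek ptv vzcd fkee ivuvr
Hunk 6: at line 2 remove [oek] add [bsoto,xmidj] -> 8 lines: ksoqj pvm bsoto xmidj ptv vzcd fkee ivuvr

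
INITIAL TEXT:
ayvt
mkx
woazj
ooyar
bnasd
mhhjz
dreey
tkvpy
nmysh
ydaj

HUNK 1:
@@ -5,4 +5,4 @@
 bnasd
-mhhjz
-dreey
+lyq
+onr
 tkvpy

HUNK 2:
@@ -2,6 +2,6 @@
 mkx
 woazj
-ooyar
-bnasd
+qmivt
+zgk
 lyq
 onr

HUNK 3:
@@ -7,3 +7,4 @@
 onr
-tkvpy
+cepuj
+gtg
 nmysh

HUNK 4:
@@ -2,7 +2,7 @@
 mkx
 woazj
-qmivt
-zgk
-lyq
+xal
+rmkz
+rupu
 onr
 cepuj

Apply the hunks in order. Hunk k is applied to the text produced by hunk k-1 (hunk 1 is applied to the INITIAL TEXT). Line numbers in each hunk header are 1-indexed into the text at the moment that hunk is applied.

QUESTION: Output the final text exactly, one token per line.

Hunk 1: at line 5 remove [mhhjz,dreey] add [lyq,onr] -> 10 lines: ayvt mkx woazj ooyar bnasd lyq onr tkvpy nmysh ydaj
Hunk 2: at line 2 remove [ooyar,bnasd] add [qmivt,zgk] -> 10 lines: ayvt mkx woazj qmivt zgk lyq onr tkvpy nmysh ydaj
Hunk 3: at line 7 remove [tkvpy] add [cepuj,gtg] -> 11 lines: ayvt mkx woazj qmivt zgk lyq onr cepuj gtg nmysh ydaj
Hunk 4: at line 2 remove [qmivt,zgk,lyq] add [xal,rmkz,rupu] -> 11 lines: ayvt mkx woazj xal rmkz rupu onr cepuj gtg nmysh ydaj

Answer: ayvt
mkx
woazj
xal
rmkz
rupu
onr
cepuj
gtg
nmysh
ydaj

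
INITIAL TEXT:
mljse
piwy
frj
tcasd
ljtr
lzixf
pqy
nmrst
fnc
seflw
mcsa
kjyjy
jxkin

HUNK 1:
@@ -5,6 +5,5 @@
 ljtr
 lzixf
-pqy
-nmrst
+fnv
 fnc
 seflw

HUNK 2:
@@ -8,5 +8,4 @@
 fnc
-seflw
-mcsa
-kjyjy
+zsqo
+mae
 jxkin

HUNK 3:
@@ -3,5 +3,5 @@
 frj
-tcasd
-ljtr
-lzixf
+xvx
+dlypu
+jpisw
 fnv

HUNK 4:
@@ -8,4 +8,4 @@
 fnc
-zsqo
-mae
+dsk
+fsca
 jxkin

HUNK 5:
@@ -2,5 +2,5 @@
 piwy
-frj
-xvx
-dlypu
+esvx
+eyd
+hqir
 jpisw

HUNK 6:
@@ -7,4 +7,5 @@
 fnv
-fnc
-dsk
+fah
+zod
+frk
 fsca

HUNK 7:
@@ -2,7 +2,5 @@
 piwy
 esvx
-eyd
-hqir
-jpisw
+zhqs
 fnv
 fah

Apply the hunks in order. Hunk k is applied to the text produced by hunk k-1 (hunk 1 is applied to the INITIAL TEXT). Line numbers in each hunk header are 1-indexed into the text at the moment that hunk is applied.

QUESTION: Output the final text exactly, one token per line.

Answer: mljse
piwy
esvx
zhqs
fnv
fah
zod
frk
fsca
jxkin

Derivation:
Hunk 1: at line 5 remove [pqy,nmrst] add [fnv] -> 12 lines: mljse piwy frj tcasd ljtr lzixf fnv fnc seflw mcsa kjyjy jxkin
Hunk 2: at line 8 remove [seflw,mcsa,kjyjy] add [zsqo,mae] -> 11 lines: mljse piwy frj tcasd ljtr lzixf fnv fnc zsqo mae jxkin
Hunk 3: at line 3 remove [tcasd,ljtr,lzixf] add [xvx,dlypu,jpisw] -> 11 lines: mljse piwy frj xvx dlypu jpisw fnv fnc zsqo mae jxkin
Hunk 4: at line 8 remove [zsqo,mae] add [dsk,fsca] -> 11 lines: mljse piwy frj xvx dlypu jpisw fnv fnc dsk fsca jxkin
Hunk 5: at line 2 remove [frj,xvx,dlypu] add [esvx,eyd,hqir] -> 11 lines: mljse piwy esvx eyd hqir jpisw fnv fnc dsk fsca jxkin
Hunk 6: at line 7 remove [fnc,dsk] add [fah,zod,frk] -> 12 lines: mljse piwy esvx eyd hqir jpisw fnv fah zod frk fsca jxkin
Hunk 7: at line 2 remove [eyd,hqir,jpisw] add [zhqs] -> 10 lines: mljse piwy esvx zhqs fnv fah zod frk fsca jxkin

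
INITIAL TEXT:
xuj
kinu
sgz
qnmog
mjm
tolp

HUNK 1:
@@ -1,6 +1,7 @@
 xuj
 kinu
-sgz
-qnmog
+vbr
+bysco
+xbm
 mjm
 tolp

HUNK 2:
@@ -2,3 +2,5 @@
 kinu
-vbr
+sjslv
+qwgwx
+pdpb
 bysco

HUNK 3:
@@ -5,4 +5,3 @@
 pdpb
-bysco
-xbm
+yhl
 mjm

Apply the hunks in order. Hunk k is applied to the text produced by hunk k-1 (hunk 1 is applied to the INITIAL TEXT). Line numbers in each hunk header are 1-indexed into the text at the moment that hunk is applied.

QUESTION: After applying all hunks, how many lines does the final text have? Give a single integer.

Answer: 8

Derivation:
Hunk 1: at line 1 remove [sgz,qnmog] add [vbr,bysco,xbm] -> 7 lines: xuj kinu vbr bysco xbm mjm tolp
Hunk 2: at line 2 remove [vbr] add [sjslv,qwgwx,pdpb] -> 9 lines: xuj kinu sjslv qwgwx pdpb bysco xbm mjm tolp
Hunk 3: at line 5 remove [bysco,xbm] add [yhl] -> 8 lines: xuj kinu sjslv qwgwx pdpb yhl mjm tolp
Final line count: 8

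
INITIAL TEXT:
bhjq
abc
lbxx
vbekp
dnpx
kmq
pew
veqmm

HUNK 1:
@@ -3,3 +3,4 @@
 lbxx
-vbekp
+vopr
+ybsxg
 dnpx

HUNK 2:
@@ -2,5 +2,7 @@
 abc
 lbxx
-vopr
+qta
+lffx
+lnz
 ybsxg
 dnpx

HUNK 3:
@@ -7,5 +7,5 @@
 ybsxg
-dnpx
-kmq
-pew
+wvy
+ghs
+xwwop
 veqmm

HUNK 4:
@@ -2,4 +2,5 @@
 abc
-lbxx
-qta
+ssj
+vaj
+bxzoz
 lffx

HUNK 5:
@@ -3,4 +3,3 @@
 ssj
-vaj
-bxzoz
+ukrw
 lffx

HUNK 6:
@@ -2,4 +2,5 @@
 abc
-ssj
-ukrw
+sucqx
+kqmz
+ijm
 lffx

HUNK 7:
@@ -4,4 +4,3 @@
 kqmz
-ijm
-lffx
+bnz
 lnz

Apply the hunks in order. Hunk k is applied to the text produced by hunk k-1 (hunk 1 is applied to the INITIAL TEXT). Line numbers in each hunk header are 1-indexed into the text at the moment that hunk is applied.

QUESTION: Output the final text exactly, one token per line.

Answer: bhjq
abc
sucqx
kqmz
bnz
lnz
ybsxg
wvy
ghs
xwwop
veqmm

Derivation:
Hunk 1: at line 3 remove [vbekp] add [vopr,ybsxg] -> 9 lines: bhjq abc lbxx vopr ybsxg dnpx kmq pew veqmm
Hunk 2: at line 2 remove [vopr] add [qta,lffx,lnz] -> 11 lines: bhjq abc lbxx qta lffx lnz ybsxg dnpx kmq pew veqmm
Hunk 3: at line 7 remove [dnpx,kmq,pew] add [wvy,ghs,xwwop] -> 11 lines: bhjq abc lbxx qta lffx lnz ybsxg wvy ghs xwwop veqmm
Hunk 4: at line 2 remove [lbxx,qta] add [ssj,vaj,bxzoz] -> 12 lines: bhjq abc ssj vaj bxzoz lffx lnz ybsxg wvy ghs xwwop veqmm
Hunk 5: at line 3 remove [vaj,bxzoz] add [ukrw] -> 11 lines: bhjq abc ssj ukrw lffx lnz ybsxg wvy ghs xwwop veqmm
Hunk 6: at line 2 remove [ssj,ukrw] add [sucqx,kqmz,ijm] -> 12 lines: bhjq abc sucqx kqmz ijm lffx lnz ybsxg wvy ghs xwwop veqmm
Hunk 7: at line 4 remove [ijm,lffx] add [bnz] -> 11 lines: bhjq abc sucqx kqmz bnz lnz ybsxg wvy ghs xwwop veqmm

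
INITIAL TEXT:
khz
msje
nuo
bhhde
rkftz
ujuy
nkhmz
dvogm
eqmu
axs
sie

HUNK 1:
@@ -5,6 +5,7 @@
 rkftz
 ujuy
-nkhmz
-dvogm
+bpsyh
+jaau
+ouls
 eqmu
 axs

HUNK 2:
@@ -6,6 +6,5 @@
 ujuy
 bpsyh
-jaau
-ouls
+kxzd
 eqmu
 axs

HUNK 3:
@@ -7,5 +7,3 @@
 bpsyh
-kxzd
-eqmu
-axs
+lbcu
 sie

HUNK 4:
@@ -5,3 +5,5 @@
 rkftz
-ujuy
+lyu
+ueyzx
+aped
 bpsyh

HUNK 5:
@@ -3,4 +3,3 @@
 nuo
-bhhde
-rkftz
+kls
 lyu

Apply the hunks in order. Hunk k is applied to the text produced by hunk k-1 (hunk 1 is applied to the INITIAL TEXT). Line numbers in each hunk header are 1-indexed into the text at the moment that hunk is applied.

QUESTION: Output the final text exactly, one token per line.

Answer: khz
msje
nuo
kls
lyu
ueyzx
aped
bpsyh
lbcu
sie

Derivation:
Hunk 1: at line 5 remove [nkhmz,dvogm] add [bpsyh,jaau,ouls] -> 12 lines: khz msje nuo bhhde rkftz ujuy bpsyh jaau ouls eqmu axs sie
Hunk 2: at line 6 remove [jaau,ouls] add [kxzd] -> 11 lines: khz msje nuo bhhde rkftz ujuy bpsyh kxzd eqmu axs sie
Hunk 3: at line 7 remove [kxzd,eqmu,axs] add [lbcu] -> 9 lines: khz msje nuo bhhde rkftz ujuy bpsyh lbcu sie
Hunk 4: at line 5 remove [ujuy] add [lyu,ueyzx,aped] -> 11 lines: khz msje nuo bhhde rkftz lyu ueyzx aped bpsyh lbcu sie
Hunk 5: at line 3 remove [bhhde,rkftz] add [kls] -> 10 lines: khz msje nuo kls lyu ueyzx aped bpsyh lbcu sie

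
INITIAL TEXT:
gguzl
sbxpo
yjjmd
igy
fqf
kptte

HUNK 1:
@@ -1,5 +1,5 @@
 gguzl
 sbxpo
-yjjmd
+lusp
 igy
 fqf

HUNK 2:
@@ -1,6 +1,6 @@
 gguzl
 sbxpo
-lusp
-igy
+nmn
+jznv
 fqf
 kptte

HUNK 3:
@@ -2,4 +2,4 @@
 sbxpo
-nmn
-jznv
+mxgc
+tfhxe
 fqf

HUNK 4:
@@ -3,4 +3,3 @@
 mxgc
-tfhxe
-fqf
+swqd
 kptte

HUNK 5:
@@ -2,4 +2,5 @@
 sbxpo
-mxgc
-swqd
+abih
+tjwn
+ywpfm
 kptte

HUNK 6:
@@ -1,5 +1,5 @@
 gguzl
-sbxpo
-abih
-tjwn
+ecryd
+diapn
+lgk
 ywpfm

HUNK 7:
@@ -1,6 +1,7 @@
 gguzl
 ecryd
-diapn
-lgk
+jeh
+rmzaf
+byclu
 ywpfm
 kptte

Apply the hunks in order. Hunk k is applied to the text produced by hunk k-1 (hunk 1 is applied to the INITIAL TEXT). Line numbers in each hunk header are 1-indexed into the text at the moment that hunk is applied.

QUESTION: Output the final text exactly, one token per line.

Answer: gguzl
ecryd
jeh
rmzaf
byclu
ywpfm
kptte

Derivation:
Hunk 1: at line 1 remove [yjjmd] add [lusp] -> 6 lines: gguzl sbxpo lusp igy fqf kptte
Hunk 2: at line 1 remove [lusp,igy] add [nmn,jznv] -> 6 lines: gguzl sbxpo nmn jznv fqf kptte
Hunk 3: at line 2 remove [nmn,jznv] add [mxgc,tfhxe] -> 6 lines: gguzl sbxpo mxgc tfhxe fqf kptte
Hunk 4: at line 3 remove [tfhxe,fqf] add [swqd] -> 5 lines: gguzl sbxpo mxgc swqd kptte
Hunk 5: at line 2 remove [mxgc,swqd] add [abih,tjwn,ywpfm] -> 6 lines: gguzl sbxpo abih tjwn ywpfm kptte
Hunk 6: at line 1 remove [sbxpo,abih,tjwn] add [ecryd,diapn,lgk] -> 6 lines: gguzl ecryd diapn lgk ywpfm kptte
Hunk 7: at line 1 remove [diapn,lgk] add [jeh,rmzaf,byclu] -> 7 lines: gguzl ecryd jeh rmzaf byclu ywpfm kptte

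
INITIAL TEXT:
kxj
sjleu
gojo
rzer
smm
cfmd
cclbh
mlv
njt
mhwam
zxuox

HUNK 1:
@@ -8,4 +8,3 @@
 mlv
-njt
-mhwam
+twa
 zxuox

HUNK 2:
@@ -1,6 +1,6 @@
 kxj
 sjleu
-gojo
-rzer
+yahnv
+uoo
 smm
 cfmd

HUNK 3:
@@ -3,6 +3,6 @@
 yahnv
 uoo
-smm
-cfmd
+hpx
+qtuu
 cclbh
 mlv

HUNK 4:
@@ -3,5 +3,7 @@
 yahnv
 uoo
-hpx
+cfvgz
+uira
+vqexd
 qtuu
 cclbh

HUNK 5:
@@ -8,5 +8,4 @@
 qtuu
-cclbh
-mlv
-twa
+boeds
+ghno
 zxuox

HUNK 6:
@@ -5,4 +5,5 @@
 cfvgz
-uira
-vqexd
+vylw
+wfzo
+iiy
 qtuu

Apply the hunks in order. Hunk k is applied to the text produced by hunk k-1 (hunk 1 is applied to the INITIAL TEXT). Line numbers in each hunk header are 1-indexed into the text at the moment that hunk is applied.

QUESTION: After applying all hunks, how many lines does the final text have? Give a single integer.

Answer: 12

Derivation:
Hunk 1: at line 8 remove [njt,mhwam] add [twa] -> 10 lines: kxj sjleu gojo rzer smm cfmd cclbh mlv twa zxuox
Hunk 2: at line 1 remove [gojo,rzer] add [yahnv,uoo] -> 10 lines: kxj sjleu yahnv uoo smm cfmd cclbh mlv twa zxuox
Hunk 3: at line 3 remove [smm,cfmd] add [hpx,qtuu] -> 10 lines: kxj sjleu yahnv uoo hpx qtuu cclbh mlv twa zxuox
Hunk 4: at line 3 remove [hpx] add [cfvgz,uira,vqexd] -> 12 lines: kxj sjleu yahnv uoo cfvgz uira vqexd qtuu cclbh mlv twa zxuox
Hunk 5: at line 8 remove [cclbh,mlv,twa] add [boeds,ghno] -> 11 lines: kxj sjleu yahnv uoo cfvgz uira vqexd qtuu boeds ghno zxuox
Hunk 6: at line 5 remove [uira,vqexd] add [vylw,wfzo,iiy] -> 12 lines: kxj sjleu yahnv uoo cfvgz vylw wfzo iiy qtuu boeds ghno zxuox
Final line count: 12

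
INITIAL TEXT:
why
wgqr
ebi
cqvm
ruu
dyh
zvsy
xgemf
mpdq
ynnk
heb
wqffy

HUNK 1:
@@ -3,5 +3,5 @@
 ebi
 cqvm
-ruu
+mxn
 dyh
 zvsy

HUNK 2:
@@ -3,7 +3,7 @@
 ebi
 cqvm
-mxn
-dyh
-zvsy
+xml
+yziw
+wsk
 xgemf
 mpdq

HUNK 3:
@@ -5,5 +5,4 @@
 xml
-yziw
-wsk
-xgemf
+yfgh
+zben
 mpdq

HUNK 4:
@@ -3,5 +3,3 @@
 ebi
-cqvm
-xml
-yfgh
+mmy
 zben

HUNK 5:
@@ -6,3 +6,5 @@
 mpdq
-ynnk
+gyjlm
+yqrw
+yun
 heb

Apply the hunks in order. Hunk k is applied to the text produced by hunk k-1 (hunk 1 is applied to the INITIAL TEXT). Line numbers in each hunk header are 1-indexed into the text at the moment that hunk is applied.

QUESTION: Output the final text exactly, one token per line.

Answer: why
wgqr
ebi
mmy
zben
mpdq
gyjlm
yqrw
yun
heb
wqffy

Derivation:
Hunk 1: at line 3 remove [ruu] add [mxn] -> 12 lines: why wgqr ebi cqvm mxn dyh zvsy xgemf mpdq ynnk heb wqffy
Hunk 2: at line 3 remove [mxn,dyh,zvsy] add [xml,yziw,wsk] -> 12 lines: why wgqr ebi cqvm xml yziw wsk xgemf mpdq ynnk heb wqffy
Hunk 3: at line 5 remove [yziw,wsk,xgemf] add [yfgh,zben] -> 11 lines: why wgqr ebi cqvm xml yfgh zben mpdq ynnk heb wqffy
Hunk 4: at line 3 remove [cqvm,xml,yfgh] add [mmy] -> 9 lines: why wgqr ebi mmy zben mpdq ynnk heb wqffy
Hunk 5: at line 6 remove [ynnk] add [gyjlm,yqrw,yun] -> 11 lines: why wgqr ebi mmy zben mpdq gyjlm yqrw yun heb wqffy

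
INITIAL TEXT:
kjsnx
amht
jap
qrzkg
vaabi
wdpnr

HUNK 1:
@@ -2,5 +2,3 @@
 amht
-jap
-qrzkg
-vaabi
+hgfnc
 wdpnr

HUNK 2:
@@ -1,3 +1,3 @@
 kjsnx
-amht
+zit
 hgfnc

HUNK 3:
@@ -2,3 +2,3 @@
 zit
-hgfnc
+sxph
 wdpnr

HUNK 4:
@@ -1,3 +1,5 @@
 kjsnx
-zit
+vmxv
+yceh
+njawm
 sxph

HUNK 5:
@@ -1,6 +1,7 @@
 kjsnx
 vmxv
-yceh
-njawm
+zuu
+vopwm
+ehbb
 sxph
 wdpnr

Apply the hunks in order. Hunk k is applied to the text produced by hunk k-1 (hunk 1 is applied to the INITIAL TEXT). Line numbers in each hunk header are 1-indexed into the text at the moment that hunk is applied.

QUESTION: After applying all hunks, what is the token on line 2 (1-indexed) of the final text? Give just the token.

Hunk 1: at line 2 remove [jap,qrzkg,vaabi] add [hgfnc] -> 4 lines: kjsnx amht hgfnc wdpnr
Hunk 2: at line 1 remove [amht] add [zit] -> 4 lines: kjsnx zit hgfnc wdpnr
Hunk 3: at line 2 remove [hgfnc] add [sxph] -> 4 lines: kjsnx zit sxph wdpnr
Hunk 4: at line 1 remove [zit] add [vmxv,yceh,njawm] -> 6 lines: kjsnx vmxv yceh njawm sxph wdpnr
Hunk 5: at line 1 remove [yceh,njawm] add [zuu,vopwm,ehbb] -> 7 lines: kjsnx vmxv zuu vopwm ehbb sxph wdpnr
Final line 2: vmxv

Answer: vmxv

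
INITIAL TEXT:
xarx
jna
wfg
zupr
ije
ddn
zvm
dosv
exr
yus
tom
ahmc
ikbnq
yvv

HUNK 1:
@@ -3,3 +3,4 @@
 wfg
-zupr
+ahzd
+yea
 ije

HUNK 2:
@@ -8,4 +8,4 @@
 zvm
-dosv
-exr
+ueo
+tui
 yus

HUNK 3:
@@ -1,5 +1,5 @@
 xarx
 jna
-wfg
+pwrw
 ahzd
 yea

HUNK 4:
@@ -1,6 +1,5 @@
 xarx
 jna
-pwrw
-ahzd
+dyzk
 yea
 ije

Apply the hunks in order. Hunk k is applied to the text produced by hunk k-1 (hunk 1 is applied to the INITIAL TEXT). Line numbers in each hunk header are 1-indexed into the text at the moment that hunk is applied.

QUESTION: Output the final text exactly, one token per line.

Hunk 1: at line 3 remove [zupr] add [ahzd,yea] -> 15 lines: xarx jna wfg ahzd yea ije ddn zvm dosv exr yus tom ahmc ikbnq yvv
Hunk 2: at line 8 remove [dosv,exr] add [ueo,tui] -> 15 lines: xarx jna wfg ahzd yea ije ddn zvm ueo tui yus tom ahmc ikbnq yvv
Hunk 3: at line 1 remove [wfg] add [pwrw] -> 15 lines: xarx jna pwrw ahzd yea ije ddn zvm ueo tui yus tom ahmc ikbnq yvv
Hunk 4: at line 1 remove [pwrw,ahzd] add [dyzk] -> 14 lines: xarx jna dyzk yea ije ddn zvm ueo tui yus tom ahmc ikbnq yvv

Answer: xarx
jna
dyzk
yea
ije
ddn
zvm
ueo
tui
yus
tom
ahmc
ikbnq
yvv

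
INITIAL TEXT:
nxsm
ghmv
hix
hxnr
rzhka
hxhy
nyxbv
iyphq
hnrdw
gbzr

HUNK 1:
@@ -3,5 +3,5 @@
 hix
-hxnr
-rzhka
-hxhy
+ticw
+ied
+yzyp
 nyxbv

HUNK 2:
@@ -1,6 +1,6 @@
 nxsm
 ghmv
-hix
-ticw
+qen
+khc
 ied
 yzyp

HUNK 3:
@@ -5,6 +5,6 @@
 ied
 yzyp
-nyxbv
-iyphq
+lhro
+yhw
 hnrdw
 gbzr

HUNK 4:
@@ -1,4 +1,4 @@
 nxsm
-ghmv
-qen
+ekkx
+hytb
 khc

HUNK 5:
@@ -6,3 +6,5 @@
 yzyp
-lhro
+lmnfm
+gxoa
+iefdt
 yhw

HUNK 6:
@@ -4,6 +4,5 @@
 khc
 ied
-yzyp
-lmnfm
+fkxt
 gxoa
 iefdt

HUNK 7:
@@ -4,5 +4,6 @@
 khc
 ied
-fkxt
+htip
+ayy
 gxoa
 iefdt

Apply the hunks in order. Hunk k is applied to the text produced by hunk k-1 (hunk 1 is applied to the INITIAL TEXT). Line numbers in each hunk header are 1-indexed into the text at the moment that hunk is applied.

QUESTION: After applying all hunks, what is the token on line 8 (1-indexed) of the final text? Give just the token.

Answer: gxoa

Derivation:
Hunk 1: at line 3 remove [hxnr,rzhka,hxhy] add [ticw,ied,yzyp] -> 10 lines: nxsm ghmv hix ticw ied yzyp nyxbv iyphq hnrdw gbzr
Hunk 2: at line 1 remove [hix,ticw] add [qen,khc] -> 10 lines: nxsm ghmv qen khc ied yzyp nyxbv iyphq hnrdw gbzr
Hunk 3: at line 5 remove [nyxbv,iyphq] add [lhro,yhw] -> 10 lines: nxsm ghmv qen khc ied yzyp lhro yhw hnrdw gbzr
Hunk 4: at line 1 remove [ghmv,qen] add [ekkx,hytb] -> 10 lines: nxsm ekkx hytb khc ied yzyp lhro yhw hnrdw gbzr
Hunk 5: at line 6 remove [lhro] add [lmnfm,gxoa,iefdt] -> 12 lines: nxsm ekkx hytb khc ied yzyp lmnfm gxoa iefdt yhw hnrdw gbzr
Hunk 6: at line 4 remove [yzyp,lmnfm] add [fkxt] -> 11 lines: nxsm ekkx hytb khc ied fkxt gxoa iefdt yhw hnrdw gbzr
Hunk 7: at line 4 remove [fkxt] add [htip,ayy] -> 12 lines: nxsm ekkx hytb khc ied htip ayy gxoa iefdt yhw hnrdw gbzr
Final line 8: gxoa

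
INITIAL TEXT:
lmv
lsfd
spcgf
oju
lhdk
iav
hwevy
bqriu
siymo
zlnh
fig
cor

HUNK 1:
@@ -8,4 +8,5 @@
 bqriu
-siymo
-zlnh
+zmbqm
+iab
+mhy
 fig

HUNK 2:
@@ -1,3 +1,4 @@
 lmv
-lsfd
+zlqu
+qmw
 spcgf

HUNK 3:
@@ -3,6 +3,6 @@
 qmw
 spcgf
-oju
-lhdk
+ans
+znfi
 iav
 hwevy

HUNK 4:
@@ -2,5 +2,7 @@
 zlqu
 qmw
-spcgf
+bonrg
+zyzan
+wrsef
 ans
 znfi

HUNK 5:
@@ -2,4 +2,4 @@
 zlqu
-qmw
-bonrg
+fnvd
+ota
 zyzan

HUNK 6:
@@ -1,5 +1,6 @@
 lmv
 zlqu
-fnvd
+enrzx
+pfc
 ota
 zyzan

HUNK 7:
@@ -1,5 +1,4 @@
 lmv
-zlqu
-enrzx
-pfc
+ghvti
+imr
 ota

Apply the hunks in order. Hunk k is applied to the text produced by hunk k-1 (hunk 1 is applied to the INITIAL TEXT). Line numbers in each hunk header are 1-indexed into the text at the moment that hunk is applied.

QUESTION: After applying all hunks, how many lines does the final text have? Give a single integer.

Hunk 1: at line 8 remove [siymo,zlnh] add [zmbqm,iab,mhy] -> 13 lines: lmv lsfd spcgf oju lhdk iav hwevy bqriu zmbqm iab mhy fig cor
Hunk 2: at line 1 remove [lsfd] add [zlqu,qmw] -> 14 lines: lmv zlqu qmw spcgf oju lhdk iav hwevy bqriu zmbqm iab mhy fig cor
Hunk 3: at line 3 remove [oju,lhdk] add [ans,znfi] -> 14 lines: lmv zlqu qmw spcgf ans znfi iav hwevy bqriu zmbqm iab mhy fig cor
Hunk 4: at line 2 remove [spcgf] add [bonrg,zyzan,wrsef] -> 16 lines: lmv zlqu qmw bonrg zyzan wrsef ans znfi iav hwevy bqriu zmbqm iab mhy fig cor
Hunk 5: at line 2 remove [qmw,bonrg] add [fnvd,ota] -> 16 lines: lmv zlqu fnvd ota zyzan wrsef ans znfi iav hwevy bqriu zmbqm iab mhy fig cor
Hunk 6: at line 1 remove [fnvd] add [enrzx,pfc] -> 17 lines: lmv zlqu enrzx pfc ota zyzan wrsef ans znfi iav hwevy bqriu zmbqm iab mhy fig cor
Hunk 7: at line 1 remove [zlqu,enrzx,pfc] add [ghvti,imr] -> 16 lines: lmv ghvti imr ota zyzan wrsef ans znfi iav hwevy bqriu zmbqm iab mhy fig cor
Final line count: 16

Answer: 16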